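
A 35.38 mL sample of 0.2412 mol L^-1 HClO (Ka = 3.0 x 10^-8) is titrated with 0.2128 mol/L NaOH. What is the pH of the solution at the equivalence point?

n(HClO) = 0.2412 x 0.03538 = 0.008534 mol; V(NaOH) at equivalence = 0.008534/0.2128 = 0.04010 L.
At equivalence all the acid is converted to ClO-; total volume = 0.03538 + 0.04010 = 0.07548 L, so [ClO-] = 0.008534/0.07548 = 0.1131 M.
Kb = Kw/Ka = 1.0e-14 / 3.0 x 10^-8 = 3.33e-7.
[OH^-] = sqrt(Kb x [ClO-]) = sqrt(3.33e-7 x 0.1131) = 0.000194 M.
pOH = 3.71, so pH = 14.00 - 3.71 = 10.29.

10.29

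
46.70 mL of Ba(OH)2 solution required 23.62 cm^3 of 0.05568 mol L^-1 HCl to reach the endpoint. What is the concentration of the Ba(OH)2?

n(HCl) delivered = 0.05568 x 0.02362 = 0.001315 mol.
The reaction is 1 Ba(OH)2 + 2 HCl, so n(Ba(OH)2) = 0.001315 x 1/2 = 0.0006576 mol.
[Ba(OH)2] = 0.0006576 mol / 0.04670 L = 0.0141 M.

0.0141 M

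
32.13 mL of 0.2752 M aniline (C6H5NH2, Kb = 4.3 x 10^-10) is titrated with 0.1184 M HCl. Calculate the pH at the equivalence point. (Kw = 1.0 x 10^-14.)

2.86

n(C6H5NH2) = 0.2752 x 0.03213 = 0.008842 mol; V(HCl) at equivalence = 0.008842/0.1184 = 0.07468 L.
At equivalence the base is fully converted to C6H5NH3+; total volume = 0.1068 L, so [C6H5NH3+] = 0.008842/0.1068 = 0.08278 M.
Ka(C6H5NH3+) = Kw/Kb = 1.0e-14 / 4.3 x 10^-10 = 2.33e-5.
[H^+] = sqrt(Ka x [C6H5NH3+]) = sqrt(2.33e-5 x 0.08278) = 0.00139 M.
pH = -log(0.00139) = 2.86.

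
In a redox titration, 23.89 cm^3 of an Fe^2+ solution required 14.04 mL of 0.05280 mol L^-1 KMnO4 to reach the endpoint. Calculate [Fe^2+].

n(KMnO4) = 0.05280 x 0.01404 = 0.0007413 mol.
From the balanced equation, 1 mol KMnO4 reacts with 5 mol Fe^2+, so n(Fe^2+) = 0.0007413 x 5/1 = 0.003707 mol.
[Fe^2+] = 0.003707 / 0.02389 L = 0.155 M.

0.155 M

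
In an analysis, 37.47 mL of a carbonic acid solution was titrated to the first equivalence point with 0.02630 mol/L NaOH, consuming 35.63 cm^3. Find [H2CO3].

0.0250 M

n(NaOH) = 0.02630 x 0.03563 = 0.0009371 mol.
At the first equivalence point, 1 mol OH^- react per mol H2CO3, so n(H2CO3) = 0.0009371 / 1 = 0.0009371 mol.
[H2CO3] = 0.0009371 / 0.03747 L = 0.0250 M.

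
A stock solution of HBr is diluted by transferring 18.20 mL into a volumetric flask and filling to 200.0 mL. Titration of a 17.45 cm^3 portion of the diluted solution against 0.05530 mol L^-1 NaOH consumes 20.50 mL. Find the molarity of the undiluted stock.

n(NaOH) = 0.05530 x 0.02050 = 0.001134 mol.
n(HBr) in the aliquot = 0.001134 mol.
[diluted HBr] = 0.001134 / 0.01745 = 0.06497 M.
Dilution factor = 200.0/18.20 = 10.99, so [stock] = 0.06497 x 10.99 = 0.714 M.

0.714 M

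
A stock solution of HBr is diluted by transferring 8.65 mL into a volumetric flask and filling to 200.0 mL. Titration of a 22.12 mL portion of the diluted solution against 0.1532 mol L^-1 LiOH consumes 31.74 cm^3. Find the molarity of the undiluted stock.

5.08 M

n(LiOH) = 0.1532 x 0.03174 = 0.004863 mol.
n(HBr) in the aliquot = 0.004863 mol.
[diluted HBr] = 0.004863 / 0.02212 = 0.2198 M.
Dilution factor = 200.0/8.650 = 23.12, so [stock] = 0.2198 x 23.12 = 5.08 M.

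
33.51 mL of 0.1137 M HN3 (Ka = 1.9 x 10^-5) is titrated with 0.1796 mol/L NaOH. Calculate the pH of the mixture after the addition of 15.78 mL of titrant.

Initial n(HN3) = 0.1137 x 0.03351 = 0.003810 mol.
n(NaOH) added = 0.1796 x 0.01578 = 0.002834 mol, converting that many moles of HN3 to N3-.
Remaining n(HN3) = 0.0009760 mol; n(N3-) = 0.002834 mol.
By Henderson-Hasselbalch, pH = pKa + log([A^-]/[HA]) = 4.72 + log(0.002834/0.0009760) = 4.72 + (+0.46) = 5.18.

5.18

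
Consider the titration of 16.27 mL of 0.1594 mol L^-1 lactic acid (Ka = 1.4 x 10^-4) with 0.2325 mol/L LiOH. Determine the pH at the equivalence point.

n(HC3H5O3) = 0.1594 x 0.01627 = 0.002593 mol; V(LiOH) at equivalence = 0.002593/0.2325 = 0.01115 L.
At equivalence all the acid is converted to C3H5O3-; total volume = 0.01627 + 0.01115 = 0.02742 L, so [C3H5O3-] = 0.002593/0.02742 = 0.09457 M.
Kb = Kw/Ka = 1.0e-14 / 1.4 x 10^-4 = 7.14e-11.
[OH^-] = sqrt(Kb x [C3H5O3-]) = sqrt(7.14e-11 x 0.09457) = 2.60e-6 M.
pOH = 5.59, so pH = 14.00 - 5.59 = 8.41.

8.41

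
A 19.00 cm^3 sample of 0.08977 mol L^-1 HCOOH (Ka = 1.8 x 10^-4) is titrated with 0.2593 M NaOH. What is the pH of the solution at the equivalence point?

8.28

n(HCOOH) = 0.08977 x 0.01900 = 0.001706 mol; V(NaOH) at equivalence = 0.001706/0.2593 = 0.006578 L.
At equivalence all the acid is converted to HCOO-; total volume = 0.01900 + 0.006578 = 0.02558 L, so [HCOO-] = 0.001706/0.02558 = 0.06668 M.
Kb = Kw/Ka = 1.0e-14 / 1.8 x 10^-4 = 5.56e-11.
[OH^-] = sqrt(Kb x [HCOO-]) = sqrt(5.56e-11 x 0.06668) = 1.92e-6 M.
pOH = 5.72, so pH = 14.00 - 5.72 = 8.28.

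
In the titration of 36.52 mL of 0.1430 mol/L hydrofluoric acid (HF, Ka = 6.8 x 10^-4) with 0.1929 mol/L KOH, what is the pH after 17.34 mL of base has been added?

3.42

Initial n(HF) = 0.1430 x 0.03652 = 0.005222 mol.
n(KOH) added = 0.1929 x 0.01734 = 0.003345 mol, converting that many moles of HF to F-.
Remaining n(HF) = 0.001877 mol; n(F-) = 0.003345 mol.
By Henderson-Hasselbalch, pH = pKa + log([A^-]/[HA]) = 3.17 + log(0.003345/0.001877) = 3.17 + (+0.25) = 3.42.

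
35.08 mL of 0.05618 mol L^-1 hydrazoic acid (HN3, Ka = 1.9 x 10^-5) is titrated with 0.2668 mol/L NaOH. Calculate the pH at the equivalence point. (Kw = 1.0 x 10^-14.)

n(HN3) = 0.05618 x 0.03508 = 0.001971 mol; V(NaOH) at equivalence = 0.001971/0.2668 = 0.007387 L.
At equivalence all the acid is converted to N3-; total volume = 0.03508 + 0.007387 = 0.04247 L, so [N3-] = 0.001971/0.04247 = 0.04641 M.
Kb = Kw/Ka = 1.0e-14 / 1.9 x 10^-5 = 5.26e-10.
[OH^-] = sqrt(Kb x [N3-]) = sqrt(5.26e-10 x 0.04641) = 4.94e-6 M.
pOH = 5.31, so pH = 14.00 - 5.31 = 8.69.

8.69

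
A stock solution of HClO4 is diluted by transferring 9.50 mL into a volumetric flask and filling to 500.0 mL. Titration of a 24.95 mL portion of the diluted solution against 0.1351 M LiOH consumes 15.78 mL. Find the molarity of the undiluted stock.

n(LiOH) = 0.1351 x 0.01578 = 0.002132 mol.
n(HClO4) in the aliquot = 0.002132 mol.
[diluted HClO4] = 0.002132 / 0.02495 = 0.08545 M.
Dilution factor = 500.0/9.500 = 52.63, so [stock] = 0.08545 x 52.63 = 4.50 M.

4.50 M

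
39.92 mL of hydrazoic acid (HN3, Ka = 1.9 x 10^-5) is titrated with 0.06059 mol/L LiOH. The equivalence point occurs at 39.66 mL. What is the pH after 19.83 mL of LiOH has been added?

4.72

19.83 mL is exactly half the equivalence volume (39.66/2), i.e. the half-equivalence point.
There, n(HA) = n(A^-), so pH = pKa = -log(1.9 x 10^-5) = 4.72.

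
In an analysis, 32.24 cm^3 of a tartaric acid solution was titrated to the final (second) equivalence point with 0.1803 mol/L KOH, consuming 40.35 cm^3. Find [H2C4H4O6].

0.113 M

n(KOH) = 0.1803 x 0.04035 = 0.007275 mol.
At the final (second) equivalence point, 2 mol OH^- react per mol H2C4H4O6, so n(H2C4H4O6) = 0.007275 / 2 = 0.003638 mol.
[H2C4H4O6] = 0.003638 / 0.03224 L = 0.113 M.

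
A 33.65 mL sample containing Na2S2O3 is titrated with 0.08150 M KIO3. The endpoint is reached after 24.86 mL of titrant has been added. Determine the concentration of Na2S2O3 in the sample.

0.361 M

n(KIO3) = 0.08150 x 0.02486 = 0.002026 mol.
From the balanced equation, 1 mol KIO3 reacts with 6 mol Na2S2O3, so n(Na2S2O3) = 0.002026 x 6/1 = 0.01216 mol.
[Na2S2O3] = 0.01216 / 0.03365 L = 0.361 M.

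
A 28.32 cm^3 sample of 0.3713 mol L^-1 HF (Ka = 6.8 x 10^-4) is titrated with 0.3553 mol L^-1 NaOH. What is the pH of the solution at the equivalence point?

8.21

n(HF) = 0.3713 x 0.02832 = 0.01052 mol; V(NaOH) at equivalence = 0.01052/0.3553 = 0.02960 L.
At equivalence all the acid is converted to F-; total volume = 0.02832 + 0.02960 = 0.05792 L, so [F-] = 0.01052/0.05792 = 0.1816 M.
Kb = Kw/Ka = 1.0e-14 / 6.8 x 10^-4 = 1.47e-11.
[OH^-] = sqrt(Kb x [F-]) = sqrt(1.47e-11 x 0.1816) = 1.63e-6 M.
pOH = 5.79, so pH = 14.00 - 5.79 = 8.21.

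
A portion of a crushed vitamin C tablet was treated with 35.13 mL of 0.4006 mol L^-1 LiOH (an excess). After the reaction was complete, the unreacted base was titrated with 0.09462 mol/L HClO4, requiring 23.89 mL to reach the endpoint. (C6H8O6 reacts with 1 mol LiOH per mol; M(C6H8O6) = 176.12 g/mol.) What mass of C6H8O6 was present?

Total n(LiOH) added = 0.4006 x 0.03513 = 0.01407 mol.
n(HClO4) used = 0.09462 x 0.02389 = 0.002260 mol, which equals the excess n(LiOH).
So n(LiOH) consumed by the sample = 0.01407 - 0.002260 = 0.01181 mol.
n(C6H8O6) = 0.01181 / 1 = 0.01181 mol.
mass = 0.01181 mol x 176.12 g/mol = 2.08 g.

2.08 g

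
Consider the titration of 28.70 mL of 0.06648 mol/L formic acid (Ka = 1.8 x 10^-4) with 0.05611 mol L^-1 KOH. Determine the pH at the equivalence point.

8.11

n(HCOOH) = 0.06648 x 0.02870 = 0.001908 mol; V(KOH) at equivalence = 0.001908/0.05611 = 0.03400 L.
At equivalence all the acid is converted to HCOO-; total volume = 0.02870 + 0.03400 = 0.06270 L, so [HCOO-] = 0.001908/0.06270 = 0.03043 M.
Kb = Kw/Ka = 1.0e-14 / 1.8 x 10^-4 = 5.56e-11.
[OH^-] = sqrt(Kb x [HCOO-]) = sqrt(5.56e-11 x 0.03043) = 1.30e-6 M.
pOH = 5.89, so pH = 14.00 - 5.89 = 8.11.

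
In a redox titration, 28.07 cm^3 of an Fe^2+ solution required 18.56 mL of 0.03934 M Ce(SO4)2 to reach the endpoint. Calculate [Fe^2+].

n(Ce(SO4)2) = 0.03934 x 0.01856 = 0.0007302 mol.
From the balanced equation, 1 mol Ce(SO4)2 reacts with 1 mol Fe^2+, so n(Fe^2+) = 0.0007302 x 1/1 = 0.0007302 mol.
[Fe^2+] = 0.0007302 / 0.02807 L = 0.0260 M.

0.0260 M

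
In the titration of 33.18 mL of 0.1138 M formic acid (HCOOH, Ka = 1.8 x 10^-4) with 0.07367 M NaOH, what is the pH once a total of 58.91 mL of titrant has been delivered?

11.79

n(acid) = 0.1138 x 0.03318 = 0.003776 mol; n(NaOH) added = 0.07367 x 0.05891 = 0.004340 mol.
Base is in excess by 0.004340 - 0.003776 = 0.0005640 mol in a total volume of 0.09209 L.
[OH^-] = 0.0005640/0.09209 = 0.006125 M, so pOH = 2.21 and pH = 14.00 - 2.21 = 11.79.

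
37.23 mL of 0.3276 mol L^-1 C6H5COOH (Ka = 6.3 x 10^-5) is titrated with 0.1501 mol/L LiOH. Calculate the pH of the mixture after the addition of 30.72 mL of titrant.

3.98

Initial n(C6H5COOH) = 0.3276 x 0.03723 = 0.01220 mol.
n(LiOH) added = 0.1501 x 0.03072 = 0.004611 mol, converting that many moles of C6H5COOH to C6H5COO-.
Remaining n(C6H5COOH) = 0.007585 mol; n(C6H5COO-) = 0.004611 mol.
By Henderson-Hasselbalch, pH = pKa + log([A^-]/[HA]) = 4.20 + log(0.004611/0.007585) = 4.20 + (-0.22) = 3.98.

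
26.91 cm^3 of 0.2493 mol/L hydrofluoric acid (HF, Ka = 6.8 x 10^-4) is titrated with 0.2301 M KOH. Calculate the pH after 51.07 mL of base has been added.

12.81

n(acid) = 0.2493 x 0.02691 = 0.006709 mol; n(KOH) added = 0.2301 x 0.05107 = 0.01175 mol.
Base is in excess by 0.01175 - 0.006709 = 0.005043 mol in a total volume of 0.07798 L.
[OH^-] = 0.005043/0.07798 = 0.06466 M, so pOH = 1.19 and pH = 14.00 - 1.19 = 12.81.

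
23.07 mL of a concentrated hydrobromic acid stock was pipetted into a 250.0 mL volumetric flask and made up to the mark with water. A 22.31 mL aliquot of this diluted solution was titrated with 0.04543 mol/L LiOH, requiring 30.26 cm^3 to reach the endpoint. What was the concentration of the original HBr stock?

n(LiOH) = 0.04543 x 0.03026 = 0.001375 mol.
n(HBr) in the aliquot = 0.001375 mol.
[diluted HBr] = 0.001375 / 0.02231 = 0.06162 M.
Dilution factor = 250.0/23.07 = 10.84, so [stock] = 0.06162 x 10.84 = 0.668 M.

0.668 M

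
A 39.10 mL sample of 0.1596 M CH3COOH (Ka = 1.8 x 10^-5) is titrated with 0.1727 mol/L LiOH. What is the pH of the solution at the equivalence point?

8.83

n(CH3COOH) = 0.1596 x 0.03910 = 0.006240 mol; V(LiOH) at equivalence = 0.006240/0.1727 = 0.03613 L.
At equivalence all the acid is converted to CH3COO-; total volume = 0.03910 + 0.03613 = 0.07523 L, so [CH3COO-] = 0.006240/0.07523 = 0.08295 M.
Kb = Kw/Ka = 1.0e-14 / 1.8 x 10^-5 = 5.56e-10.
[OH^-] = sqrt(Kb x [CH3COO-]) = sqrt(5.56e-10 x 0.08295) = 6.79e-6 M.
pOH = 5.17, so pH = 14.00 - 5.17 = 8.83.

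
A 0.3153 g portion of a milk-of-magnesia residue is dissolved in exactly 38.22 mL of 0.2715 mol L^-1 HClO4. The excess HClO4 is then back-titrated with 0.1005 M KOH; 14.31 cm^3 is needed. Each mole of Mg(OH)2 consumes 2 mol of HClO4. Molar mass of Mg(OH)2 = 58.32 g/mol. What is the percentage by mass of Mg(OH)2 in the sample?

82.7%

Total n(HClO4) added = 0.2715 x 0.03822 = 0.01038 mol.
n(KOH) used = 0.1005 x 0.01431 = 0.001438 mol, which equals the excess n(HClO4).
So n(HClO4) consumed by the sample = 0.01038 - 0.001438 = 0.008939 mol.
n(Mg(OH)2) = 0.008939 / 2 = 0.004469 mol.
mass Mg(OH)2 = 0.004469 x 58.32 = 0.2606 g, so %Mg(OH)2 = 0.2606/0.3153 x 100 = 82.7%.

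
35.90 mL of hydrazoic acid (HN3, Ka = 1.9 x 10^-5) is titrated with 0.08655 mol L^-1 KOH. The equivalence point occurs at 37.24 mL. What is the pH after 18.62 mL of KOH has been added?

18.62 mL is exactly half the equivalence volume (37.24/2), i.e. the half-equivalence point.
There, n(HA) = n(A^-), so pH = pKa = -log(1.9 x 10^-5) = 4.72.

4.72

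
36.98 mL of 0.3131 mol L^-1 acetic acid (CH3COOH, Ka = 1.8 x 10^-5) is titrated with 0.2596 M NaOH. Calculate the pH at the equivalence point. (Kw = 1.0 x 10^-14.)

n(CH3COOH) = 0.3131 x 0.03698 = 0.01158 mol; V(NaOH) at equivalence = 0.01158/0.2596 = 0.04460 L.
At equivalence all the acid is converted to CH3COO-; total volume = 0.03698 + 0.04460 = 0.08158 L, so [CH3COO-] = 0.01158/0.08158 = 0.1419 M.
Kb = Kw/Ka = 1.0e-14 / 1.8 x 10^-5 = 5.56e-10.
[OH^-] = sqrt(Kb x [CH3COO-]) = sqrt(5.56e-10 x 0.1419) = 8.88e-6 M.
pOH = 5.05, so pH = 14.00 - 5.05 = 8.95.

8.95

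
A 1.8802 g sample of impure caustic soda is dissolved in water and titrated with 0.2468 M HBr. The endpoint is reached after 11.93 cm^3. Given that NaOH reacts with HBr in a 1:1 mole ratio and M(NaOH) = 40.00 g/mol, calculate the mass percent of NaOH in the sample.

n(HBr) = 0.2468 x 0.01193 = 0.002944 mol.
n(NaOH) = 0.002944 / 1 = 0.002944 mol.
mass of NaOH = 0.002944 x 40.00 = 0.1178 g.
% purity = 0.1178 / 1.8802 x 100 = 6.26%.

6.26%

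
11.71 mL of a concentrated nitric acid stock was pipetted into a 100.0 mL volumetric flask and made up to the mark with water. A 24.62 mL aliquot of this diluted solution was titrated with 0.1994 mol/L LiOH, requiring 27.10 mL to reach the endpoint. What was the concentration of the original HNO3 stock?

1.87 M

n(LiOH) = 0.1994 x 0.02710 = 0.005404 mol.
n(HNO3) in the aliquot = 0.005404 mol.
[diluted HNO3] = 0.005404 / 0.02462 = 0.2195 M.
Dilution factor = 100.0/11.71 = 8.540, so [stock] = 0.2195 x 8.540 = 1.87 M.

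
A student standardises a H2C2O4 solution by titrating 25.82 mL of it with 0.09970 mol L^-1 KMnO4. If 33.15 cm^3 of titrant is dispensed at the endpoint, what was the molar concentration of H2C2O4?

n(KMnO4) = 0.09970 x 0.03315 = 0.003305 mol.
From the balanced equation, 2 mol KMnO4 reacts with 5 mol H2C2O4, so n(H2C2O4) = 0.003305 x 5/2 = 0.008263 mol.
[H2C2O4] = 0.008263 / 0.02582 L = 0.320 M.

0.320 M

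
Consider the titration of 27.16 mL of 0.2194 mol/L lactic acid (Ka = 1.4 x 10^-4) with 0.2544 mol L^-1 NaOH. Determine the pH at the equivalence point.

8.46

n(HC3H5O3) = 0.2194 x 0.02716 = 0.005959 mol; V(NaOH) at equivalence = 0.005959/0.2544 = 0.02342 L.
At equivalence all the acid is converted to C3H5O3-; total volume = 0.02716 + 0.02342 = 0.05058 L, so [C3H5O3-] = 0.005959/0.05058 = 0.1178 M.
Kb = Kw/Ka = 1.0e-14 / 1.4 x 10^-4 = 7.14e-11.
[OH^-] = sqrt(Kb x [C3H5O3-]) = sqrt(7.14e-11 x 0.1178) = 2.90e-6 M.
pOH = 5.54, so pH = 14.00 - 5.54 = 8.46.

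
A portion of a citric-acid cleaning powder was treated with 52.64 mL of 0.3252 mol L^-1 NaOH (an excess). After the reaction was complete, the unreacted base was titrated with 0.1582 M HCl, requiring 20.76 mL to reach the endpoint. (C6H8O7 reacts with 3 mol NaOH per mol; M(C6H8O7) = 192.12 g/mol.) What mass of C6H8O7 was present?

Total n(NaOH) added = 0.3252 x 0.05264 = 0.01712 mol.
n(HCl) used = 0.1582 x 0.02076 = 0.003284 mol, which equals the excess n(NaOH).
So n(NaOH) consumed by the sample = 0.01712 - 0.003284 = 0.01383 mol.
n(C6H8O7) = 0.01383 / 3 = 0.004611 mol.
mass = 0.004611 mol x 192.12 g/mol = 0.886 g.

0.886 g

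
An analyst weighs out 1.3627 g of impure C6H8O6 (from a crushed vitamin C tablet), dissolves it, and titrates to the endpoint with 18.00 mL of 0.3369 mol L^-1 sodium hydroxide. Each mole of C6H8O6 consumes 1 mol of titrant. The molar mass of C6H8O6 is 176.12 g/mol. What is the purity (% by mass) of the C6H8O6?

n(NaOH) = 0.3369 x 0.01800 = 0.006064 mol.
n(C6H8O6) = 0.006064 / 1 = 0.006064 mol.
mass of C6H8O6 = 0.006064 x 176.12 = 1.068 g.
% purity = 1.068 / 1.3627 x 100 = 78.4%.

78.4%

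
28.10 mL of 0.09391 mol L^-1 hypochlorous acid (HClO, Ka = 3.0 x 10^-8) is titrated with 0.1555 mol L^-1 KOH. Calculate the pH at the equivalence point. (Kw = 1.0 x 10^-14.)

n(HClO) = 0.09391 x 0.02810 = 0.002639 mol; V(KOH) at equivalence = 0.002639/0.1555 = 0.01697 L.
At equivalence all the acid is converted to ClO-; total volume = 0.02810 + 0.01697 = 0.04507 L, so [ClO-] = 0.002639/0.04507 = 0.05855 M.
Kb = Kw/Ka = 1.0e-14 / 3.0 x 10^-8 = 3.33e-7.
[OH^-] = sqrt(Kb x [ClO-]) = sqrt(3.33e-7 x 0.05855) = 0.000140 M.
pOH = 3.85, so pH = 14.00 - 3.85 = 10.15.

10.15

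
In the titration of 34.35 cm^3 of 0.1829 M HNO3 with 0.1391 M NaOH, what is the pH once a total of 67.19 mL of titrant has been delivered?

12.48

n(acid) = 0.1829 x 0.03435 = 0.006283 mol; n(NaOH) added = 0.1391 x 0.06719 = 0.009346 mol.
Base is in excess by 0.009346 - 0.006283 = 0.003064 mol in a total volume of 0.1015 L.
[OH^-] = 0.003064/0.1015 = 0.03017 M, so pOH = 1.52 and pH = 14.00 - 1.52 = 12.48.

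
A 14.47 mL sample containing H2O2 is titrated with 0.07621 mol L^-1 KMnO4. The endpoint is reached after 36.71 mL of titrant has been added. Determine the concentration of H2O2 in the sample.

n(KMnO4) = 0.07621 x 0.03671 = 0.002798 mol.
From the balanced equation, 2 mol KMnO4 reacts with 5 mol H2O2, so n(H2O2) = 0.002798 x 5/2 = 0.006994 mol.
[H2O2] = 0.006994 / 0.01447 L = 0.483 M.

0.483 M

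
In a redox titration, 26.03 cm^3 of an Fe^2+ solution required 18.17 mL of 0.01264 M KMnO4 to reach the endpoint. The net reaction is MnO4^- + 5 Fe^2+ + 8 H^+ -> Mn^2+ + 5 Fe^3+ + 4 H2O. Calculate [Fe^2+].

n(KMnO4) = 0.01264 x 0.01817 = 0.0002297 mol.
From the balanced equation, 1 mol KMnO4 reacts with 5 mol Fe^2+, so n(Fe^2+) = 0.0002297 x 5/1 = 0.001148 mol.
[Fe^2+] = 0.001148 / 0.02603 L = 0.0441 M.

0.0441 M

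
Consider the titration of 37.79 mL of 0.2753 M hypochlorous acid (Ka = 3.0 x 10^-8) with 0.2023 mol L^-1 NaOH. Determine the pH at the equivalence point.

n(HClO) = 0.2753 x 0.03779 = 0.01040 mol; V(NaOH) at equivalence = 0.01040/0.2023 = 0.05143 L.
At equivalence all the acid is converted to ClO-; total volume = 0.03779 + 0.05143 = 0.08922 L, so [ClO-] = 0.01040/0.08922 = 0.1166 M.
Kb = Kw/Ka = 1.0e-14 / 3.0 x 10^-8 = 3.33e-7.
[OH^-] = sqrt(Kb x [ClO-]) = sqrt(3.33e-7 x 0.1166) = 0.000197 M.
pOH = 3.71, so pH = 14.00 - 3.71 = 10.29.

10.29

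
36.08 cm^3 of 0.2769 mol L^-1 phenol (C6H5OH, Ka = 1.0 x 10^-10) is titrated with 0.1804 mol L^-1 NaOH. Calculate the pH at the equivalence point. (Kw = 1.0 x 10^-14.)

11.52

n(C6H5OH) = 0.2769 x 0.03608 = 0.009991 mol; V(NaOH) at equivalence = 0.009991/0.1804 = 0.05538 L.
At equivalence all the acid is converted to C6H5O-; total volume = 0.03608 + 0.05538 = 0.09146 L, so [C6H5O-] = 0.009991/0.09146 = 0.1092 M.
Kb = Kw/Ka = 1.0e-14 / 1.0 x 10^-10 = 0.000100.
[OH^-] = sqrt(Kb x [C6H5O-]) = sqrt(0.000100 x 0.1092) = 0.00331 M.
pOH = 2.48, so pH = 14.00 - 2.48 = 11.52.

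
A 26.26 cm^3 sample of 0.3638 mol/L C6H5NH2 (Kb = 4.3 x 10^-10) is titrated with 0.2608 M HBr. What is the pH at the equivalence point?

n(C6H5NH2) = 0.3638 x 0.02626 = 0.009553 mol; V(HBr) at equivalence = 0.009553/0.2608 = 0.03663 L.
At equivalence the base is fully converted to C6H5NH3+; total volume = 0.06289 L, so [C6H5NH3+] = 0.009553/0.06289 = 0.1519 M.
Ka(C6H5NH3+) = Kw/Kb = 1.0e-14 / 4.3 x 10^-10 = 2.33e-5.
[H^+] = sqrt(Ka x [C6H5NH3+]) = sqrt(2.33e-5 x 0.1519) = 0.00188 M.
pH = -log(0.00188) = 2.73.

2.73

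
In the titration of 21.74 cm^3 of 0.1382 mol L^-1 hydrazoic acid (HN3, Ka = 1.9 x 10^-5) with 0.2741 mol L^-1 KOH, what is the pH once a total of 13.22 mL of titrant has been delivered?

12.25

n(acid) = 0.1382 x 0.02174 = 0.003004 mol; n(KOH) added = 0.2741 x 0.01322 = 0.003624 mol.
Base is in excess by 0.003624 - 0.003004 = 0.0006191 mol in a total volume of 0.03496 L.
[OH^-] = 0.0006191/0.03496 = 0.01771 M, so pOH = 1.75 and pH = 14.00 - 1.75 = 12.25.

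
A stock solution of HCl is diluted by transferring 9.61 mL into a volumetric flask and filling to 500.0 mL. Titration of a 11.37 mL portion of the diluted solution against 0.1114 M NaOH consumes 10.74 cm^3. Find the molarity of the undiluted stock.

5.47 M

n(NaOH) = 0.1114 x 0.01074 = 0.001196 mol.
n(HCl) in the aliquot = 0.001196 mol.
[diluted HCl] = 0.001196 / 0.01137 = 0.1052 M.
Dilution factor = 500.0/9.610 = 52.03, so [stock] = 0.1052 x 52.03 = 5.47 M.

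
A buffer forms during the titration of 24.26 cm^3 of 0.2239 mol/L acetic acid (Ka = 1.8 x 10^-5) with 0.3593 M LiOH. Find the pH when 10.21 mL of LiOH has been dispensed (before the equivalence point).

Initial n(CH3COOH) = 0.2239 x 0.02426 = 0.005432 mol.
n(LiOH) added = 0.3593 x 0.01021 = 0.003668 mol, converting that many moles of CH3COOH to CH3COO-.
Remaining n(CH3COOH) = 0.001763 mol; n(CH3COO-) = 0.003668 mol.
By Henderson-Hasselbalch, pH = pKa + log([A^-]/[HA]) = 4.74 + log(0.003668/0.001763) = 4.74 + (+0.32) = 5.06.

5.06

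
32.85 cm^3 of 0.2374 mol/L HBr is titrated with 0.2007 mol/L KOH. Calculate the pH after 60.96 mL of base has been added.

12.67

n(acid) = 0.2374 x 0.03285 = 0.007799 mol; n(KOH) added = 0.2007 x 0.06096 = 0.01223 mol.
Base is in excess by 0.01223 - 0.007799 = 0.004436 mol in a total volume of 0.09381 L.
[OH^-] = 0.004436/0.09381 = 0.04729 M, so pOH = 1.33 and pH = 14.00 - 1.33 = 12.67.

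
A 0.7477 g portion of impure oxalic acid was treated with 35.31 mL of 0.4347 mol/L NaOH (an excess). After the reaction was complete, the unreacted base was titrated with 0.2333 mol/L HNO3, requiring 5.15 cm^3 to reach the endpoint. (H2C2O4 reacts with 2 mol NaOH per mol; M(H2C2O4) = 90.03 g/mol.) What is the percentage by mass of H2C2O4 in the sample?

85.2%

Total n(NaOH) added = 0.4347 x 0.03531 = 0.01535 mol.
n(HNO3) used = 0.2333 x 0.005150 = 0.001201 mol, which equals the excess n(NaOH).
So n(NaOH) consumed by the sample = 0.01535 - 0.001201 = 0.01415 mol.
n(H2C2O4) = 0.01415 / 2 = 0.007074 mol.
mass H2C2O4 = 0.007074 x 90.03 = 0.6369 g, so %H2C2O4 = 0.6369/0.7477 x 100 = 85.2%.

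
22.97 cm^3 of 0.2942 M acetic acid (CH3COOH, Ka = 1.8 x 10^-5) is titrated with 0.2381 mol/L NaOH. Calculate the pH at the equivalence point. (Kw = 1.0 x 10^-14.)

n(CH3COOH) = 0.2942 x 0.02297 = 0.006758 mol; V(NaOH) at equivalence = 0.006758/0.2381 = 0.02838 L.
At equivalence all the acid is converted to CH3COO-; total volume = 0.02297 + 0.02838 = 0.05135 L, so [CH3COO-] = 0.006758/0.05135 = 0.1316 M.
Kb = Kw/Ka = 1.0e-14 / 1.8 x 10^-5 = 5.56e-10.
[OH^-] = sqrt(Kb x [CH3COO-]) = sqrt(5.56e-10 x 0.1316) = 8.55e-6 M.
pOH = 5.07, so pH = 14.00 - 5.07 = 8.93.

8.93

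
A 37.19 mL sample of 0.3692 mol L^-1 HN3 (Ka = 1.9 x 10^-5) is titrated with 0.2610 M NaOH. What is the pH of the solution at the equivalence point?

8.95

n(HN3) = 0.3692 x 0.03719 = 0.01373 mol; V(NaOH) at equivalence = 0.01373/0.2610 = 0.05261 L.
At equivalence all the acid is converted to N3-; total volume = 0.03719 + 0.05261 = 0.08980 L, so [N3-] = 0.01373/0.08980 = 0.1529 M.
Kb = Kw/Ka = 1.0e-14 / 1.9 x 10^-5 = 5.26e-10.
[OH^-] = sqrt(Kb x [N3-]) = sqrt(5.26e-10 x 0.1529) = 8.97e-6 M.
pOH = 5.05, so pH = 14.00 - 5.05 = 8.95.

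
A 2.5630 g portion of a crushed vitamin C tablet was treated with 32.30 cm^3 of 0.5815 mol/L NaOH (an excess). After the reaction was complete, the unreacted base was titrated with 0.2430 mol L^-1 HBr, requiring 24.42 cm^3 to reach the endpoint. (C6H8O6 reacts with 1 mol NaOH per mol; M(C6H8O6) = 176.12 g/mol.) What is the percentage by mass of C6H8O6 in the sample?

88.3%

Total n(NaOH) added = 0.5815 x 0.03230 = 0.01878 mol.
n(HBr) used = 0.2430 x 0.02442 = 0.005934 mol, which equals the excess n(NaOH).
So n(NaOH) consumed by the sample = 0.01878 - 0.005934 = 0.01285 mol.
n(C6H8O6) = 0.01285 / 1 = 0.01285 mol.
mass C6H8O6 = 0.01285 x 176.12 = 2.263 g, so %C6H8O6 = 2.263/2.5630 x 100 = 88.3%.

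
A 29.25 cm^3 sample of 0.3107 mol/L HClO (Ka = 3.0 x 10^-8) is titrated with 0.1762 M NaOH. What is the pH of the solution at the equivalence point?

10.29

n(HClO) = 0.3107 x 0.02925 = 0.009088 mol; V(NaOH) at equivalence = 0.009088/0.1762 = 0.05158 L.
At equivalence all the acid is converted to ClO-; total volume = 0.02925 + 0.05158 = 0.08083 L, so [ClO-] = 0.009088/0.08083 = 0.1124 M.
Kb = Kw/Ka = 1.0e-14 / 3.0 x 10^-8 = 3.33e-7.
[OH^-] = sqrt(Kb x [ClO-]) = sqrt(3.33e-7 x 0.1124) = 0.000194 M.
pOH = 3.71, so pH = 14.00 - 3.71 = 10.29.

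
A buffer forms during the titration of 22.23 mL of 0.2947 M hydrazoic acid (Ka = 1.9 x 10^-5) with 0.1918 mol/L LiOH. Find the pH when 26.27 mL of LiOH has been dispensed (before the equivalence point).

Initial n(HN3) = 0.2947 x 0.02223 = 0.006551 mol.
n(LiOH) added = 0.1918 x 0.02627 = 0.005039 mol, converting that many moles of HN3 to N3-.
Remaining n(HN3) = 0.001513 mol; n(N3-) = 0.005039 mol.
By Henderson-Hasselbalch, pH = pKa + log([A^-]/[HA]) = 4.72 + log(0.005039/0.001513) = 4.72 + (+0.52) = 5.24.

5.24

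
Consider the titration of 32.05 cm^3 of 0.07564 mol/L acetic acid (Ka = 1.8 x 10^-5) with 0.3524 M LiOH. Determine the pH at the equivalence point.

8.77

n(CH3COOH) = 0.07564 x 0.03205 = 0.002424 mol; V(LiOH) at equivalence = 0.002424/0.3524 = 0.006879 L.
At equivalence all the acid is converted to CH3COO-; total volume = 0.03205 + 0.006879 = 0.03893 L, so [CH3COO-] = 0.002424/0.03893 = 0.06227 M.
Kb = Kw/Ka = 1.0e-14 / 1.8 x 10^-5 = 5.56e-10.
[OH^-] = sqrt(Kb x [CH3COO-]) = sqrt(5.56e-10 x 0.06227) = 5.88e-6 M.
pOH = 5.23, so pH = 14.00 - 5.23 = 8.77.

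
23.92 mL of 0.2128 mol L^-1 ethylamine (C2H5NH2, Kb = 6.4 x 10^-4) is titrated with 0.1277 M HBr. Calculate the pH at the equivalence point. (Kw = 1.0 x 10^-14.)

n(C2H5NH2) = 0.2128 x 0.02392 = 0.005090 mol; V(HBr) at equivalence = 0.005090/0.1277 = 0.03986 L.
At equivalence the base is fully converted to C2H5NH3+; total volume = 0.06378 L, so [C2H5NH3+] = 0.005090/0.06378 = 0.07981 M.
Ka(C2H5NH3+) = Kw/Kb = 1.0e-14 / 6.4 x 10^-4 = 1.56e-11.
[H^+] = sqrt(Ka x [C2H5NH3+]) = sqrt(1.56e-11 x 0.07981) = 1.12e-6 M.
pH = -log(1.12e-6) = 5.95.

5.95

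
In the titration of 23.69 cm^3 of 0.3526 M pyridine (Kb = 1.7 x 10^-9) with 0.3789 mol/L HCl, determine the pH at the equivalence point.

2.98

n(C5H5N) = 0.3526 x 0.02369 = 0.008353 mol; V(HCl) at equivalence = 0.008353/0.3789 = 0.02205 L.
At equivalence the base is fully converted to C5H5NH+; total volume = 0.04574 L, so [C5H5NH+] = 0.008353/0.04574 = 0.1826 M.
Ka(C5H5NH+) = Kw/Kb = 1.0e-14 / 1.7 x 10^-9 = 5.88e-6.
[H^+] = sqrt(Ka x [C5H5NH+]) = sqrt(5.88e-6 x 0.1826) = 0.00104 M.
pH = -log(0.00104) = 2.98.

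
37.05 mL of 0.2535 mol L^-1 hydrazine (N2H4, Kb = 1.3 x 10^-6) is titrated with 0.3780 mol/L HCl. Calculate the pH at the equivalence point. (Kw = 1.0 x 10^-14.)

n(N2H4) = 0.2535 x 0.03705 = 0.009392 mol; V(HCl) at equivalence = 0.009392/0.3780 = 0.02485 L.
At equivalence the base is fully converted to N2H5+; total volume = 0.06190 L, so [N2H5+] = 0.009392/0.06190 = 0.1517 M.
Ka(N2H5+) = Kw/Kb = 1.0e-14 / 1.3 x 10^-6 = 7.69e-9.
[H^+] = sqrt(Ka x [N2H5+]) = sqrt(7.69e-9 x 0.1517) = 3.42e-5 M.
pH = -log(3.42e-5) = 4.47.

4.47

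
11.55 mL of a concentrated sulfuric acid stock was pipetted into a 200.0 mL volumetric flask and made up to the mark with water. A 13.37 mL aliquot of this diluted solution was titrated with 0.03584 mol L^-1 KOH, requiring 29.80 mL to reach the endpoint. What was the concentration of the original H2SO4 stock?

n(KOH) = 0.03584 x 0.02980 = 0.001068 mol.
n(H2SO4) in the aliquot = 0.001068 x 1/2 = 0.0005340 mol.
[diluted H2SO4] = 0.0005340 / 0.01337 = 0.03994 M.
Dilution factor = 200.0/11.55 = 17.32, so [stock] = 0.03994 x 17.32 = 0.692 M.

0.692 M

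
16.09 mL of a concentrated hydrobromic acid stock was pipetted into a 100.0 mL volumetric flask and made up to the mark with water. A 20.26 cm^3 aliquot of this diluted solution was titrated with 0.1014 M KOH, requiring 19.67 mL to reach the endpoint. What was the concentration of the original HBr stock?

n(KOH) = 0.1014 x 0.01967 = 0.001995 mol.
n(HBr) in the aliquot = 0.001995 mol.
[diluted HBr] = 0.001995 / 0.02026 = 0.09845 M.
Dilution factor = 100.0/16.09 = 6.215, so [stock] = 0.09845 x 6.215 = 0.612 M.

0.612 M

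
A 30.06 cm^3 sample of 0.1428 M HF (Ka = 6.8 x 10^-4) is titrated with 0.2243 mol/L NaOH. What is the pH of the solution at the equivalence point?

8.05

n(HF) = 0.1428 x 0.03006 = 0.004293 mol; V(NaOH) at equivalence = 0.004293/0.2243 = 0.01914 L.
At equivalence all the acid is converted to F-; total volume = 0.03006 + 0.01914 = 0.04920 L, so [F-] = 0.004293/0.04920 = 0.08725 M.
Kb = Kw/Ka = 1.0e-14 / 6.8 x 10^-4 = 1.47e-11.
[OH^-] = sqrt(Kb x [F-]) = sqrt(1.47e-11 x 0.08725) = 1.13e-6 M.
pOH = 5.95, so pH = 14.00 - 5.95 = 8.05.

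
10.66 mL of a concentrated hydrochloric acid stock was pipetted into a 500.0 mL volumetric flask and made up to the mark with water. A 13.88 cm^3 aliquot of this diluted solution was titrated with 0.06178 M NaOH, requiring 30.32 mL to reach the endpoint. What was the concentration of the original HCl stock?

n(NaOH) = 0.06178 x 0.03032 = 0.001873 mol.
n(HCl) in the aliquot = 0.001873 mol.
[diluted HCl] = 0.001873 / 0.01388 = 0.1350 M.
Dilution factor = 500.0/10.66 = 46.90, so [stock] = 0.1350 x 46.90 = 6.33 M.

6.33 M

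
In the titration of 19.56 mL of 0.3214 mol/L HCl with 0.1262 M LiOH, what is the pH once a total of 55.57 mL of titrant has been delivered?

11.99

n(acid) = 0.3214 x 0.01956 = 0.006287 mol; n(LiOH) added = 0.1262 x 0.05557 = 0.007013 mol.
Base is in excess by 0.007013 - 0.006287 = 0.0007263 mol in a total volume of 0.07513 L.
[OH^-] = 0.0007263/0.07513 = 0.009668 M, so pOH = 2.01 and pH = 14.00 - 2.01 = 11.99.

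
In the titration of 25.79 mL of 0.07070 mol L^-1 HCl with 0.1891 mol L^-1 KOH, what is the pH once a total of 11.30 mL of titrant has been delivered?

n(acid) = 0.07070 x 0.02579 = 0.001823 mol; n(KOH) added = 0.1891 x 0.01130 = 0.002137 mol.
Base is in excess by 0.002137 - 0.001823 = 0.0003135 mol in a total volume of 0.03709 L.
[OH^-] = 0.0003135/0.03709 = 0.008452 M, so pOH = 2.07 and pH = 14.00 - 2.07 = 11.93.

11.93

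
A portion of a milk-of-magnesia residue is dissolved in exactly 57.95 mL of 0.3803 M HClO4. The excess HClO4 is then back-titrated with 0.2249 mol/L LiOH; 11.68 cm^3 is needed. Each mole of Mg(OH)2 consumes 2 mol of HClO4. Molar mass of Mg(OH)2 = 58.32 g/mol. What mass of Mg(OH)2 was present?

0.566 g

Total n(HClO4) added = 0.3803 x 0.05795 = 0.02204 mol.
n(LiOH) used = 0.2249 x 0.01168 = 0.002627 mol, which equals the excess n(HClO4).
So n(HClO4) consumed by the sample = 0.02204 - 0.002627 = 0.01941 mol.
n(Mg(OH)2) = 0.01941 / 2 = 0.009706 mol.
mass = 0.009706 mol x 58.32 g/mol = 0.566 g.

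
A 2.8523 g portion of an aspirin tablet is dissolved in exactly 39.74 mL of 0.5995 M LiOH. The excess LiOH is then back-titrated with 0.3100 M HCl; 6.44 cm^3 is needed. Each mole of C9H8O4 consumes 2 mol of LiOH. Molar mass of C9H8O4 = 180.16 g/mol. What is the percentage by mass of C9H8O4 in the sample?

68.9%

Total n(LiOH) added = 0.5995 x 0.03974 = 0.02382 mol.
n(HCl) used = 0.3100 x 0.006440 = 0.001996 mol, which equals the excess n(LiOH).
So n(LiOH) consumed by the sample = 0.02382 - 0.001996 = 0.02183 mol.
n(C9H8O4) = 0.02183 / 2 = 0.01091 mol.
mass C9H8O4 = 0.01091 x 180.16 = 1.966 g, so %C9H8O4 = 1.966/2.8523 x 100 = 68.9%.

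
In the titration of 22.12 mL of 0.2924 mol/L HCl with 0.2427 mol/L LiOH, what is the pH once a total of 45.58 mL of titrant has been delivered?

n(acid) = 0.2924 x 0.02212 = 0.006468 mol; n(LiOH) added = 0.2427 x 0.04558 = 0.01106 mol.
Base is in excess by 0.01106 - 0.006468 = 0.004594 mol in a total volume of 0.06770 L.
[OH^-] = 0.004594/0.06770 = 0.06786 M, so pOH = 1.17 and pH = 14.00 - 1.17 = 12.83.

12.83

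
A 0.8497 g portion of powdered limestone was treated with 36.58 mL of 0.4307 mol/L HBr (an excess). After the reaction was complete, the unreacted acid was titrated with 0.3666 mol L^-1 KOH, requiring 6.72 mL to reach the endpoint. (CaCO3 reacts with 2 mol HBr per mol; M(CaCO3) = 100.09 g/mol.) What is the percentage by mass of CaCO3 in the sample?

Total n(HBr) added = 0.4307 x 0.03658 = 0.01576 mol.
n(KOH) used = 0.3666 x 0.006720 = 0.002464 mol, which equals the excess n(HBr).
So n(HBr) consumed by the sample = 0.01576 - 0.002464 = 0.01329 mol.
n(CaCO3) = 0.01329 / 2 = 0.006646 mol.
mass CaCO3 = 0.006646 x 100.09 = 0.6652 g, so %CaCO3 = 0.6652/0.8497 x 100 = 78.3%.

78.3%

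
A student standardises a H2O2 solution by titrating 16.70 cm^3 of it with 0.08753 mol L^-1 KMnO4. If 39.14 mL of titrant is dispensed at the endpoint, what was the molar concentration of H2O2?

0.513 M

n(KMnO4) = 0.08753 x 0.03914 = 0.003426 mol.
From the balanced equation, 2 mol KMnO4 reacts with 5 mol H2O2, so n(H2O2) = 0.003426 x 5/2 = 0.008565 mol.
[H2O2] = 0.008565 / 0.01670 L = 0.513 M.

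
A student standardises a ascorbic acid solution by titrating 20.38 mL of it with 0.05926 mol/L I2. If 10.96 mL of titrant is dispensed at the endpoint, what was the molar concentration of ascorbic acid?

n(I2) = 0.05926 x 0.01096 = 0.0006495 mol.
From the balanced equation, 1 mol I2 reacts with 1 mol ascorbic acid, so n(ascorbic acid) = 0.0006495 x 1/1 = 0.0006495 mol.
[ascorbic acid] = 0.0006495 / 0.02038 L = 0.0319 M.

0.0319 M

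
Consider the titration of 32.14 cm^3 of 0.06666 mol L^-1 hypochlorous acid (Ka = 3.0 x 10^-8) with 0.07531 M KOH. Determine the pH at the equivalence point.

n(HClO) = 0.06666 x 0.03214 = 0.002142 mol; V(KOH) at equivalence = 0.002142/0.07531 = 0.02845 L.
At equivalence all the acid is converted to ClO-; total volume = 0.03214 + 0.02845 = 0.06059 L, so [ClO-] = 0.002142/0.06059 = 0.03536 M.
Kb = Kw/Ka = 1.0e-14 / 3.0 x 10^-8 = 3.33e-7.
[OH^-] = sqrt(Kb x [ClO-]) = sqrt(3.33e-7 x 0.03536) = 0.000109 M.
pOH = 3.96, so pH = 14.00 - 3.96 = 10.04.

10.04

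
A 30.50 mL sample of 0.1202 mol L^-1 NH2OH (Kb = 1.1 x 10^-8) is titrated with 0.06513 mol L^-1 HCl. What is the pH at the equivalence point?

3.71

n(NH2OH) = 0.1202 x 0.03050 = 0.003666 mol; V(HCl) at equivalence = 0.003666/0.06513 = 0.05629 L.
At equivalence the base is fully converted to NH3OH+; total volume = 0.08679 L, so [NH3OH+] = 0.003666/0.08679 = 0.04224 M.
Ka(NH3OH+) = Kw/Kb = 1.0e-14 / 1.1 x 10^-8 = 9.09e-7.
[H^+] = sqrt(Ka x [NH3OH+]) = sqrt(9.09e-7 x 0.04224) = 0.000196 M.
pH = -log(0.000196) = 3.71.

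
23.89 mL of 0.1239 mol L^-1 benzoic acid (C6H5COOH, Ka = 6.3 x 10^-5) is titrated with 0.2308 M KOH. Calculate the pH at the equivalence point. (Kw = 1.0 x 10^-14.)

n(C6H5COOH) = 0.1239 x 0.02389 = 0.002960 mol; V(KOH) at equivalence = 0.002960/0.2308 = 0.01282 L.
At equivalence all the acid is converted to C6H5COO-; total volume = 0.02389 + 0.01282 = 0.03671 L, so [C6H5COO-] = 0.002960/0.03671 = 0.08062 M.
Kb = Kw/Ka = 1.0e-14 / 6.3 x 10^-5 = 1.59e-10.
[OH^-] = sqrt(Kb x [C6H5COO-]) = sqrt(1.59e-10 x 0.08062) = 3.58e-6 M.
pOH = 5.45, so pH = 14.00 - 5.45 = 8.55.

8.55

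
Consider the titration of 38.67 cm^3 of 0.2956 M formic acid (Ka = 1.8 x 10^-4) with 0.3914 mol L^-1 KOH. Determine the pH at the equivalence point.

8.49

n(HCOOH) = 0.2956 x 0.03867 = 0.01143 mol; V(KOH) at equivalence = 0.01143/0.3914 = 0.02921 L.
At equivalence all the acid is converted to HCOO-; total volume = 0.03867 + 0.02921 = 0.06788 L, so [HCOO-] = 0.01143/0.06788 = 0.1684 M.
Kb = Kw/Ka = 1.0e-14 / 1.8 x 10^-4 = 5.56e-11.
[OH^-] = sqrt(Kb x [HCOO-]) = sqrt(5.56e-11 x 0.1684) = 3.06e-6 M.
pOH = 5.51, so pH = 14.00 - 5.51 = 8.49.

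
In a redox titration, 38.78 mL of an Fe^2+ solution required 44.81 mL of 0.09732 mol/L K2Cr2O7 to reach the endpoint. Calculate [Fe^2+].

n(K2Cr2O7) = 0.09732 x 0.04481 = 0.004361 mol.
From the balanced equation, 1 mol K2Cr2O7 reacts with 6 mol Fe^2+, so n(Fe^2+) = 0.004361 x 6/1 = 0.02617 mol.
[Fe^2+] = 0.02617 / 0.03878 L = 0.675 M.

0.675 M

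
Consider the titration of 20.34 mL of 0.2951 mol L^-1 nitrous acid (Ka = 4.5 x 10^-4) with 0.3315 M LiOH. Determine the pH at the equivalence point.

8.27

n(HNO2) = 0.2951 x 0.02034 = 0.006002 mol; V(LiOH) at equivalence = 0.006002/0.3315 = 0.01811 L.
At equivalence all the acid is converted to NO2-; total volume = 0.02034 + 0.01811 = 0.03845 L, so [NO2-] = 0.006002/0.03845 = 0.1561 M.
Kb = Kw/Ka = 1.0e-14 / 4.5 x 10^-4 = 2.22e-11.
[OH^-] = sqrt(Kb x [NO2-]) = sqrt(2.22e-11 x 0.1561) = 1.86e-6 M.
pOH = 5.73, so pH = 14.00 - 5.73 = 8.27.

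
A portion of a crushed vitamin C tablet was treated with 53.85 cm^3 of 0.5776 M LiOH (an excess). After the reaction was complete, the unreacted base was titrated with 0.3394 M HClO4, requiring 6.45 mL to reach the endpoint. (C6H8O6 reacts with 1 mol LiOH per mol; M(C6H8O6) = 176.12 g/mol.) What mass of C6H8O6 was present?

5.09 g

Total n(LiOH) added = 0.5776 x 0.05385 = 0.03110 mol.
n(HClO4) used = 0.3394 x 0.006450 = 0.002189 mol, which equals the excess n(LiOH).
So n(LiOH) consumed by the sample = 0.03110 - 0.002189 = 0.02891 mol.
n(C6H8O6) = 0.02891 / 1 = 0.02891 mol.
mass = 0.02891 mol x 176.12 g/mol = 5.09 g.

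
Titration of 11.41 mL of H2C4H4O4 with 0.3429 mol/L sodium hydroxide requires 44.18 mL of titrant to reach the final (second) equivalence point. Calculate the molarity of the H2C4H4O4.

0.664 M

n(NaOH) = 0.3429 x 0.04418 = 0.01515 mol.
At the final (second) equivalence point, 2 mol OH^- react per mol H2C4H4O4, so n(H2C4H4O4) = 0.01515 / 2 = 0.007575 mol.
[H2C4H4O4] = 0.007575 / 0.01141 L = 0.664 M.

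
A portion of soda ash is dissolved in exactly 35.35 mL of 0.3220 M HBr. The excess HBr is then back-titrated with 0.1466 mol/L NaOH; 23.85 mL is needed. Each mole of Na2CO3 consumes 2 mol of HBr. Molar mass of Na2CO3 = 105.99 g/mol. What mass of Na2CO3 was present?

0.418 g

Total n(HBr) added = 0.3220 x 0.03535 = 0.01138 mol.
n(NaOH) used = 0.1466 x 0.02385 = 0.003496 mol, which equals the excess n(HBr).
So n(HBr) consumed by the sample = 0.01138 - 0.003496 = 0.007886 mol.
n(Na2CO3) = 0.007886 / 2 = 0.003943 mol.
mass = 0.003943 mol x 105.99 g/mol = 0.418 g.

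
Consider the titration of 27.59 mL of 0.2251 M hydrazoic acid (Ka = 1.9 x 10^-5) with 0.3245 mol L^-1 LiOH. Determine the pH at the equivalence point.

8.92

n(HN3) = 0.2251 x 0.02759 = 0.006211 mol; V(LiOH) at equivalence = 0.006211/0.3245 = 0.01914 L.
At equivalence all the acid is converted to N3-; total volume = 0.02759 + 0.01914 = 0.04673 L, so [N3-] = 0.006211/0.04673 = 0.1329 M.
Kb = Kw/Ka = 1.0e-14 / 1.9 x 10^-5 = 5.26e-10.
[OH^-] = sqrt(Kb x [N3-]) = sqrt(5.26e-10 x 0.1329) = 8.36e-6 M.
pOH = 5.08, so pH = 14.00 - 5.08 = 8.92.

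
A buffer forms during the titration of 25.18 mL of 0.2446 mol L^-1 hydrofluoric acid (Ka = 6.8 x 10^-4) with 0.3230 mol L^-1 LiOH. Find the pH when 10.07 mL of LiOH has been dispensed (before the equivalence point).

3.22

Initial n(HF) = 0.2446 x 0.02518 = 0.006159 mol.
n(LiOH) added = 0.3230 x 0.01007 = 0.003253 mol, converting that many moles of HF to F-.
Remaining n(HF) = 0.002906 mol; n(F-) = 0.003253 mol.
By Henderson-Hasselbalch, pH = pKa + log([A^-]/[HA]) = 3.17 + log(0.003253/0.002906) = 3.17 + (+0.05) = 3.22.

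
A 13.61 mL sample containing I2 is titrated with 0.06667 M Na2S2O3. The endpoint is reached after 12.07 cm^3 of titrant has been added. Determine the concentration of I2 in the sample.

0.0296 M

n(Na2S2O3) = 0.06667 x 0.01207 = 0.0008047 mol.
From the balanced equation, 2 mol Na2S2O3 reacts with 1 mol I2, so n(I2) = 0.0008047 x 1/2 = 0.0004024 mol.
[I2] = 0.0004024 / 0.01361 L = 0.0296 M.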